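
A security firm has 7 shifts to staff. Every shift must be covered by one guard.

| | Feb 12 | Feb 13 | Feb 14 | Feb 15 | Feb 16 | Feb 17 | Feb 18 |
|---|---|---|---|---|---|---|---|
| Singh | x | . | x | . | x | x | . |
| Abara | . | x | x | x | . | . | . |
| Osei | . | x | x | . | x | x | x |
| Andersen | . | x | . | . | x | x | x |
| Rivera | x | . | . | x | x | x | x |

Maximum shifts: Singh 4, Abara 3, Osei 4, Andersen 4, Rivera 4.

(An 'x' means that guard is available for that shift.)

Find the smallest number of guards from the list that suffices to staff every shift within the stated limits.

7 slots to fill and no one can take more than 4, so at least ⌈7/4⌉ = 2 guards are needed.
Abara and Rivera alone can cover everything: Feb 12→Rivera, Feb 13→Abara, Feb 14→Abara, Feb 15→Abara, Feb 16→Rivera, Feb 17→Rivera, Feb 18→Rivera.

2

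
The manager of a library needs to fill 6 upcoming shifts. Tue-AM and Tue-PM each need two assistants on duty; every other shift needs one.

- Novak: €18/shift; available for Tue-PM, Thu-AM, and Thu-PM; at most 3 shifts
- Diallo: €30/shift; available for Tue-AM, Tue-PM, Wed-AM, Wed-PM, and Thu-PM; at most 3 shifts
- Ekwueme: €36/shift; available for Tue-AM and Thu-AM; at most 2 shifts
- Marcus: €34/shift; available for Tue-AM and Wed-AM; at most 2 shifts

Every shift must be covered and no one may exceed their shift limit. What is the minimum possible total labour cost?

€212

Tue-PM can only be covered by Novak and Diallo, so that assignment is forced.
Wed-PM can only be covered by Diallo, so that assignment is forced.
Picking the cheapest available assistant for each shift independently would cost €208, but that ignores the shift limits.
An optimal schedule: Tue-AM→Diallo+Marcus, Tue-PM→Novak+Diallo, Wed-AM→Marcus, Wed-PM→Diallo, Thu-AM→Novak, Thu-PM→Novak.
Total: 30 + 34 + 18 + 30 + 34 + 30 + 18 + 18 = €212.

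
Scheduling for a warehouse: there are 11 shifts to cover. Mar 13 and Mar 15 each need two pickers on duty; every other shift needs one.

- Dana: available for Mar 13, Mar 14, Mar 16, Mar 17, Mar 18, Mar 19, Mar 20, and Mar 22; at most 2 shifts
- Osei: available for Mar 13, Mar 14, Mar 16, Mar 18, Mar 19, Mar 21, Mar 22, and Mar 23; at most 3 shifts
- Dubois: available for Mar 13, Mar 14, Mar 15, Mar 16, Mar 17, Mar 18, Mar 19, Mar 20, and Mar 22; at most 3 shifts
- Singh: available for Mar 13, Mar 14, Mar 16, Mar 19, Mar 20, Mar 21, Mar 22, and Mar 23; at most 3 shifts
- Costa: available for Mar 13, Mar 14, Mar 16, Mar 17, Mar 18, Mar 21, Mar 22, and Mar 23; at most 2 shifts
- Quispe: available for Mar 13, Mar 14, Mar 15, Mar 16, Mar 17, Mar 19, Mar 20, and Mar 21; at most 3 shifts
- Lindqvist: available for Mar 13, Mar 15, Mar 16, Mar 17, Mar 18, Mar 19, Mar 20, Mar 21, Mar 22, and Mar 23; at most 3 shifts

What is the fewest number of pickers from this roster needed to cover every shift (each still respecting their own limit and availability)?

13 slots to fill and no one can take more than 3, so at least ⌈13/3⌉ = 5 pickers are needed.
Dana, Osei, Dubois, Singh, and Quispe alone can cover everything: Mar 13→Singh+Quispe, Mar 14→Dubois, Mar 15→Dubois+Quispe, Mar 16→Singh, Mar 17→Dana, Mar 18→Dana, Mar 19→Singh, Mar 20→Dubois, Mar 21→Osei, Mar 22→Osei, Mar 23→Osei.

5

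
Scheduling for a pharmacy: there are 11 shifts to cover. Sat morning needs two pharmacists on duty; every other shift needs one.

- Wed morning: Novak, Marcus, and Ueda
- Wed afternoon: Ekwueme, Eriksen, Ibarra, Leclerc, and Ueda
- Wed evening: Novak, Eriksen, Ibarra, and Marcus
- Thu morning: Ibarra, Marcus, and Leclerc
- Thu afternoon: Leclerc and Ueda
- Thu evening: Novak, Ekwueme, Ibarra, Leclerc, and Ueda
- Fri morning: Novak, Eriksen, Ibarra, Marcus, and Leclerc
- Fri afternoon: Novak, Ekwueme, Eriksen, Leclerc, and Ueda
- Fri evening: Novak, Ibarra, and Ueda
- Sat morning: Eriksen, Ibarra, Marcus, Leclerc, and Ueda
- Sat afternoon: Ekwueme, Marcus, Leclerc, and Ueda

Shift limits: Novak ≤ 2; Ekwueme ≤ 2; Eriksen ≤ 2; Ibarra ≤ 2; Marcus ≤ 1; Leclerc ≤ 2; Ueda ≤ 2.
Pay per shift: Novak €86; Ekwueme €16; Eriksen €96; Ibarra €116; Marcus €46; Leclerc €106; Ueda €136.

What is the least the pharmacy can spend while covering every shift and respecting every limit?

€1022

Picking the cheapest available pharmacist for each shift independently would cost €582, but that ignores the shift limits.
An optimal schedule: Wed morning→Novak, Wed afternoon→Ekwueme, Wed evening→Eriksen, Thu morning→Ibarra, Thu afternoon→Leclerc, Thu evening→Ibarra, Fri morning→Eriksen, Fri afternoon→Leclerc, Fri evening→Novak, Sat morning→Marcus+Ueda, Sat afternoon→Ekwueme.
Total: 86 + 16 + 96 + 116 + 106 + 116 + 96 + 106 + 86 + 46 + 136 + 16 = €1022.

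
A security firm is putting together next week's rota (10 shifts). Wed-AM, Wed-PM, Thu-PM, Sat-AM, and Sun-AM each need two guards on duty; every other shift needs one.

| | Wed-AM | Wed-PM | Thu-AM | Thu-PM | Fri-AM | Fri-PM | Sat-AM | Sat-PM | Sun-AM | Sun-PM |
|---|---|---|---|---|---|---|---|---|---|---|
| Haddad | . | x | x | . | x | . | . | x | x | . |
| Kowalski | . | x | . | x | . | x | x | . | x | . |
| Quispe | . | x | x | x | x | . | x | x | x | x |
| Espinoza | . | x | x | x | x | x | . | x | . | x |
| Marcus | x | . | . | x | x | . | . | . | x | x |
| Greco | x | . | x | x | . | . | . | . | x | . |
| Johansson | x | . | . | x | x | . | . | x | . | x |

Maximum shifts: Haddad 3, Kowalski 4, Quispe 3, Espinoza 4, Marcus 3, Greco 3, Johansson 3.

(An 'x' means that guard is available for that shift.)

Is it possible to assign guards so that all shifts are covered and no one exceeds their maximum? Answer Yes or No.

Sat-AM can only be covered by Kowalski and Quispe, so that assignment is forced.
One valid schedule: Wed-AM→Marcus+Greco, Wed-PM→Kowalski+Quispe, Thu-AM→Haddad, Thu-PM→Espinoza+Marcus, Fri-AM→Haddad, Fri-PM→Kowalski, Sat-AM→Kowalski+Quispe, Sat-PM→Haddad, Sun-AM→Kowalski+Marcus, Sun-PM→Quispe.
Loads: Haddad 3/3, Kowalski 4/4, Quispe 3/3, Espinoza 1/4, Marcus 3/3, Greco 1/3, Johansson 0/3 — all within limits.

Yes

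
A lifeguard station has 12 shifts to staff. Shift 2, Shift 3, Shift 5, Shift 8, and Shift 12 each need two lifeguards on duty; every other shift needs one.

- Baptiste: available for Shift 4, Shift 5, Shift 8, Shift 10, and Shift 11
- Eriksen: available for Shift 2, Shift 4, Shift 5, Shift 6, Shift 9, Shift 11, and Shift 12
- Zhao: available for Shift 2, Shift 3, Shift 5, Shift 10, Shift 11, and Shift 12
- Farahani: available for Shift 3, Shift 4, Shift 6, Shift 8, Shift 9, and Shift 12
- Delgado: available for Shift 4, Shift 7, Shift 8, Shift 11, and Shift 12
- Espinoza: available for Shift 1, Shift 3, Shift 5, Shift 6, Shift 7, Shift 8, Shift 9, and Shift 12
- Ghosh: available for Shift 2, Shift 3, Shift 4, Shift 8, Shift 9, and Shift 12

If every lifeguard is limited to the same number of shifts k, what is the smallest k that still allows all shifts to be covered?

3

With 7 lifeguards and 17 worker-slots to fill, someone must work at least ⌈17/7⌉ = 3 shifts, so k ≥ 3.
k = 3 works: Shift 1→Espinoza, Shift 2→Eriksen+Zhao, Shift 3→Zhao+Farahani, Shift 4→Baptiste, Shift 5→Zhao+Espinoza, Shift 6→Eriksen, Shift 7→Delgado, Shift 8→Farahani+Delgado, Shift 9→Eriksen, Shift 10→Baptiste, Shift 11→Baptiste, Shift 12→Farahani+Delgado.
Loads: Baptiste 3, Eriksen 3, Zhao 3, Farahani 3, Delgado 3, Espinoza 2, Ghosh 0 — all ≤ 3.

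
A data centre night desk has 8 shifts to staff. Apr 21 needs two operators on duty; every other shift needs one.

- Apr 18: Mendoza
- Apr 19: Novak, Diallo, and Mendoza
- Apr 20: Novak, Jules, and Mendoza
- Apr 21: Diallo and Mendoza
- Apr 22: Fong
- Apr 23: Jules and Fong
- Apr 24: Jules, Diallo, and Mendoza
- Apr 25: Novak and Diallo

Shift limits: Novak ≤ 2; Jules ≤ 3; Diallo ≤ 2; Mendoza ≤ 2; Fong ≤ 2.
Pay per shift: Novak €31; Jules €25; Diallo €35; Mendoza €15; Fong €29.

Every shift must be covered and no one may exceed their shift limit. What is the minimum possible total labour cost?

€231

Apr 18 can only be covered by Mendoza, so that assignment is forced.
Apr 21 can only be covered by Diallo and Mendoza, so that assignment is forced.
Apr 22 can only be covered by Fong, so that assignment is forced.
Picking the cheapest available operator for each shift independently would cost €195, but that ignores the shift limits.
An optimal schedule: Apr 18→Mendoza, Apr 19→Novak, Apr 20→Jules, Apr 21→Diallo+Mendoza, Apr 22→Fong, Apr 23→Jules, Apr 24→Jules, Apr 25→Novak.
Total: 15 + 31 + 25 + 35 + 15 + 29 + 25 + 25 + 31 = €231.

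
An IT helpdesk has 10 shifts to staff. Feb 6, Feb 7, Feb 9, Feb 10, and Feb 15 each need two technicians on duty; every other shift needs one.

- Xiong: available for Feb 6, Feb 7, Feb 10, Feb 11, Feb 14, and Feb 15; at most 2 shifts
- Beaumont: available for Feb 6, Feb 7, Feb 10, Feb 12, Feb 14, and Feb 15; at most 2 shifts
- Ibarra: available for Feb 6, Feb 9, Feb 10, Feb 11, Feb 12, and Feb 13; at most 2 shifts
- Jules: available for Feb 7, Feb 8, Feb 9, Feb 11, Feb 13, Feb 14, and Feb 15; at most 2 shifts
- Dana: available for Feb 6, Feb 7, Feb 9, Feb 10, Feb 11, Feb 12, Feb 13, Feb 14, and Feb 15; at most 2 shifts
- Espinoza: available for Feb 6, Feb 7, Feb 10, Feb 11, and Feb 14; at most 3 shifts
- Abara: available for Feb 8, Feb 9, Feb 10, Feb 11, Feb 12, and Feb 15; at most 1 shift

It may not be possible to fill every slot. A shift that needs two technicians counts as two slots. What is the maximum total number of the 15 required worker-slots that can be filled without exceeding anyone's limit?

Total capacity across all technicians is 2+2+2+2+2+3+1 = 14, and 15 slots are needed, so at most 14 can be filled.
An assignment achieving 14: Feb 6→Xiong+Beaumont, Feb 7→Xiong+Dana, Feb 8→Jules, Feb 9→Ibarra+Jules, Feb 10→Espinoza, Feb 11→Espinoza, Feb 12→Beaumont, Feb 13→Ibarra, Feb 14→Espinoza, Feb 15→Dana+Abara.
Loads: Xiong 2/2, Beaumont 2/2, Ibarra 2/2, Jules 2/2, Dana 2/2, Espinoza 3/3, Abara 1/1.

14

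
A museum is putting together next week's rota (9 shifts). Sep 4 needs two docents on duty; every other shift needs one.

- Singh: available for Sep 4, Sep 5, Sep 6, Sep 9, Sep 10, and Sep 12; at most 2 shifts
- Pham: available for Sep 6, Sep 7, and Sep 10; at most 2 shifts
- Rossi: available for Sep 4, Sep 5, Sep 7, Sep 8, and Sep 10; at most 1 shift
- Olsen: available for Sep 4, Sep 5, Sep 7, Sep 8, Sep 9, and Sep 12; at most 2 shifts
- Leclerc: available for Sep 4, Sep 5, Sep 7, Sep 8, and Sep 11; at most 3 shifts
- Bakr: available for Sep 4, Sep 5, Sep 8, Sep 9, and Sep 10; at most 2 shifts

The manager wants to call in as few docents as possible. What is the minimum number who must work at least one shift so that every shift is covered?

10 slots to fill and no one can take more than 3, so at least ⌈10/3⌉ = 4 docents are needed.
Any 4 docents together have capacity at most 3+2+2+2 = 9 < 10 slots, so 4 can never suffice.
Singh, Pham, Rossi, Olsen, and Leclerc alone can cover everything: Sep 4→Olsen+Leclerc, Sep 5→Leclerc, Sep 6→Singh, Sep 7→Pham, Sep 8→Rossi, Sep 9→Singh, Sep 10→Pham, Sep 11→Leclerc, Sep 12→Olsen.

5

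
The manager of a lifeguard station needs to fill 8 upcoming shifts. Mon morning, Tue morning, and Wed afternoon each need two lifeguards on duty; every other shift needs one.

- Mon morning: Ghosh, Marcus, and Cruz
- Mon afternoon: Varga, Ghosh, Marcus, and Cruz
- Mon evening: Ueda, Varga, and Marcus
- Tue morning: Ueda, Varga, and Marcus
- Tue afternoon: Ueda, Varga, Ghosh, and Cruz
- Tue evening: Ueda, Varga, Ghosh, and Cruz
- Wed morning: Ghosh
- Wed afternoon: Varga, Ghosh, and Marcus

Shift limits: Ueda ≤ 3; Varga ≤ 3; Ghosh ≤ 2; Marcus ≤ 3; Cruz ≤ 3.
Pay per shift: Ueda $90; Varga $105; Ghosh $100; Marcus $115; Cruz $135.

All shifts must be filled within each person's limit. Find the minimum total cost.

Wed morning can only be covered by Ghosh, so that assignment is forced.
Picking the cheapest available lifeguard for each shift independently would cost $1085, but that ignores the shift limits.
An optimal schedule: Mon morning→Ghosh+Marcus, Mon afternoon→Marcus, Mon evening→Ueda, Tue morning→Ueda+Varga, Tue afternoon→Ueda, Tue evening→Varga, Wed morning→Ghosh, Wed afternoon→Varga+Marcus.
Total: 100 + 115 + 115 + 90 + 90 + 105 + 90 + 105 + 100 + 105 + 115 = $1130.

$1130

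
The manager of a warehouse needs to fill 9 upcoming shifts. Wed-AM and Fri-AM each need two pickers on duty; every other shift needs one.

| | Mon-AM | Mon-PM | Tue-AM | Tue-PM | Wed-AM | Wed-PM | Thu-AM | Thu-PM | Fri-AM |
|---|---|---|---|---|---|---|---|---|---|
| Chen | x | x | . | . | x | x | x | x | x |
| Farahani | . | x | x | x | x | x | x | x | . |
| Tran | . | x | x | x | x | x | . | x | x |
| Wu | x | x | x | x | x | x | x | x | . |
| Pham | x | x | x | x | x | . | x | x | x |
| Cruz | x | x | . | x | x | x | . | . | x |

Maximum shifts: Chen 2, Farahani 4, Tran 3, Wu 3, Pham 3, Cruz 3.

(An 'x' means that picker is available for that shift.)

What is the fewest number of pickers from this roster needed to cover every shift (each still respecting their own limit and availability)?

4

11 slots to fill and no one can take more than 4, so at least ⌈11/4⌉ = 3 pickers are needed.
Any 3 pickers together have capacity at most 4+3+3 = 10 < 11 slots, so 3 can never suffice.
Chen, Farahani, Tran, and Wu alone can cover everything: Mon-AM→Chen, Mon-PM→Farahani, Tue-AM→Farahani, Tue-PM→Farahani, Wed-AM→Tran+Wu, Wed-PM→Tran, Thu-AM→Farahani, Thu-PM→Wu, Fri-AM→Chen+Tran.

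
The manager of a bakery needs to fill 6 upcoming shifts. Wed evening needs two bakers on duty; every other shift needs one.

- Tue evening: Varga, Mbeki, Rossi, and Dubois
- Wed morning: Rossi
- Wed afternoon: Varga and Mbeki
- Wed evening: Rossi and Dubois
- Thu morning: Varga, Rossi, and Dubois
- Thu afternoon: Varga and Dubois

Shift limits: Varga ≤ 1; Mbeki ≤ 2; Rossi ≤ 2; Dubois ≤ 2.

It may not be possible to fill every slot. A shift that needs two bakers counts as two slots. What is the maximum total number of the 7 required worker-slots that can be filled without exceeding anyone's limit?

Total capacity across all bakers is 1+2+2+2 = 7, and 7 slots are needed, so at most 7 can be filled.
An assignment achieving 7: Tue evening→Mbeki, Wed morning→Rossi, Wed afternoon→Mbeki, Wed evening→Rossi+Dubois, Thu morning→Dubois, Thu afternoon→Varga.
Loads: Varga 1/1, Mbeki 2/2, Rossi 2/2, Dubois 2/2.

7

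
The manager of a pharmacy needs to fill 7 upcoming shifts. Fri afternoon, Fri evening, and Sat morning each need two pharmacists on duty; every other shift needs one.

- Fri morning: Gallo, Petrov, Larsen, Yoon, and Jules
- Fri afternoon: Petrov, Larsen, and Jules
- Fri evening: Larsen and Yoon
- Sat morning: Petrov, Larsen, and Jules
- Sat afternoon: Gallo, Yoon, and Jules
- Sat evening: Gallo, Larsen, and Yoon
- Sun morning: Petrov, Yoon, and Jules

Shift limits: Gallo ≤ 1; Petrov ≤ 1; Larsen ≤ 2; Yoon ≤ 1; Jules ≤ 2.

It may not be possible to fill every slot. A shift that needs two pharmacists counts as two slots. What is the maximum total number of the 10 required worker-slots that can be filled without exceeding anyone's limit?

Total capacity across all pharmacists is 1+1+2+1+2 = 7, and 10 slots are needed, so at most 7 can be filled.
An assignment achieving 7: Fri afternoon→Petrov+Larsen, Fri evening→Larsen+Yoon, Sat morning→Jules, Sat afternoon→Gallo, Sun morning→Jules.
Loads: Gallo 1/1, Petrov 1/1, Larsen 2/2, Yoon 1/1, Jules 2/2.

7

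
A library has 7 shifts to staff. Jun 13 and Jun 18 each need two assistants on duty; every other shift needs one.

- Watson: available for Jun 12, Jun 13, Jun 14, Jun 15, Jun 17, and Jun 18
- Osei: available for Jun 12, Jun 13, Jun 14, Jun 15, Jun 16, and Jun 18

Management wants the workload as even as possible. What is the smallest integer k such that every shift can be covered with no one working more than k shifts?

5

With 2 assistants and 9 worker-slots to fill, someone must work at least ⌈9/2⌉ = 5 shifts, so k ≥ 5.
k = 5 works: Jun 12→Watson, Jun 13→Watson+Osei, Jun 14→Watson, Jun 15→Osei, Jun 16→Osei, Jun 17→Watson, Jun 18→Watson+Osei.
Loads: Watson 5, Osei 4 — all ≤ 5.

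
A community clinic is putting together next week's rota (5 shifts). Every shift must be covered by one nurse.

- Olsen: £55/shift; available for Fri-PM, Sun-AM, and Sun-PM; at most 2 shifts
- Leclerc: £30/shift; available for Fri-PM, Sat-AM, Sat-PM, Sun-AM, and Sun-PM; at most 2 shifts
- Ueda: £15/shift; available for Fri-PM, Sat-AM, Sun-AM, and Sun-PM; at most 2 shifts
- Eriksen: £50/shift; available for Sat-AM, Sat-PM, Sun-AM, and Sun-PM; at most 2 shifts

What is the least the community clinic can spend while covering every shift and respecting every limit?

£140

Picking the cheapest available nurse for each shift independently would cost £90, but that ignores the shift limits.
An optimal schedule: Fri-PM→Ueda, Sat-AM→Ueda, Sat-PM→Leclerc, Sun-AM→Leclerc, Sun-PM→Eriksen.
Total: 15 + 15 + 30 + 30 + 50 = £140.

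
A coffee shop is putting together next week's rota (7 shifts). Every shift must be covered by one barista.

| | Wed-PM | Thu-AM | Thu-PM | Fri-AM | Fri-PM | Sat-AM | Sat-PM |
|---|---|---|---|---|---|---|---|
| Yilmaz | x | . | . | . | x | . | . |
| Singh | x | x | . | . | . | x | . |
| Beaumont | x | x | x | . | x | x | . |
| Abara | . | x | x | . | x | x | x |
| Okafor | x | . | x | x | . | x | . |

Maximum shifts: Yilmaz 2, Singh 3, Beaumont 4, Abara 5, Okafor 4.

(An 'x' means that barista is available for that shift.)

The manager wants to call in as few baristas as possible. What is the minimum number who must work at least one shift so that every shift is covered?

2

7 slots to fill and no one can take more than 5, so at least ⌈7/5⌉ = 2 baristas are needed.
Abara and Okafor alone can cover everything: Wed-PM→Okafor, Thu-AM→Abara, Thu-PM→Abara, Fri-AM→Okafor, Fri-PM→Abara, Sat-AM→Abara, Sat-PM→Abara.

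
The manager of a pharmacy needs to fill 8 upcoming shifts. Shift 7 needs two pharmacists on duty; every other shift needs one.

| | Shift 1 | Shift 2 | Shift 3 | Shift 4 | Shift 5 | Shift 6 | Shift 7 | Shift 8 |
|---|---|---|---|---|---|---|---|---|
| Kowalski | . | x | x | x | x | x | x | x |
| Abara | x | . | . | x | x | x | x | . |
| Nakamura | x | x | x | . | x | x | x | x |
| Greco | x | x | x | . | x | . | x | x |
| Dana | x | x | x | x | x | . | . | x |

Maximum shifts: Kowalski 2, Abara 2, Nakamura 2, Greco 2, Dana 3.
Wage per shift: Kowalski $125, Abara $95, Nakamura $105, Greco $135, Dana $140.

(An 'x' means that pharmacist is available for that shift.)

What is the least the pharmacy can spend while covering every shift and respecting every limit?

$1060

Picking the cheapest available pharmacist for each shift independently would cost $895, but that ignores the shift limits.
An optimal schedule: Shift 1→Abara, Shift 2→Nakamura, Shift 3→Nakamura, Shift 4→Kowalski, Shift 5→Dana, Shift 6→Kowalski, Shift 7→Abara+Greco, Shift 8→Greco.
Total: 95 + 105 + 105 + 125 + 140 + 125 + 95 + 135 + 135 = $1060.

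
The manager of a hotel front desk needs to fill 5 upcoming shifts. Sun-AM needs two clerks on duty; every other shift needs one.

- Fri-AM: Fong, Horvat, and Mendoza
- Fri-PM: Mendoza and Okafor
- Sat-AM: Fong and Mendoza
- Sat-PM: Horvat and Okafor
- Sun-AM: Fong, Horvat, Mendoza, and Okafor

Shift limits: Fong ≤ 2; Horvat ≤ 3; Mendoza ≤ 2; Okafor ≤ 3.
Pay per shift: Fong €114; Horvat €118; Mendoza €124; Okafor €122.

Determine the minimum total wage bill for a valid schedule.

Picking the cheapest available clerk for each shift independently would cost €700, but that ignores the shift limits.
An optimal schedule: Fri-AM→Horvat, Fri-PM→Okafor, Sat-AM→Fong, Sat-PM→Horvat, Sun-AM→Fong+Horvat.
Total: 118 + 122 + 114 + 118 + 114 + 118 = €704.

€704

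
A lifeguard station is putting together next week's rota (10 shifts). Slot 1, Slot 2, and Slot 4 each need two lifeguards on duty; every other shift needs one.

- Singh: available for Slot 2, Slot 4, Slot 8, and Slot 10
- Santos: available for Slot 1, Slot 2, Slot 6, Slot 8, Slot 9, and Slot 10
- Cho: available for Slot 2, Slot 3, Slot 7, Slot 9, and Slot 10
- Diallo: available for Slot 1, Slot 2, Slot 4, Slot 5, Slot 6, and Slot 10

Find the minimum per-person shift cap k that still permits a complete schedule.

With 4 lifeguards and 13 worker-slots to fill, someone must work at least ⌈13/4⌉ = 4 shifts, so k ≥ 4.
k = 4 works: Slot 1→Santos+Diallo, Slot 2→Singh+Santos, Slot 3→Cho, Slot 4→Singh+Diallo, Slot 5→Diallo, Slot 6→Santos, Slot 7→Cho, Slot 8→Singh, Slot 9→Santos, Slot 10→Singh.
Loads: Singh 4, Santos 4, Cho 2, Diallo 3 — all ≤ 4.

4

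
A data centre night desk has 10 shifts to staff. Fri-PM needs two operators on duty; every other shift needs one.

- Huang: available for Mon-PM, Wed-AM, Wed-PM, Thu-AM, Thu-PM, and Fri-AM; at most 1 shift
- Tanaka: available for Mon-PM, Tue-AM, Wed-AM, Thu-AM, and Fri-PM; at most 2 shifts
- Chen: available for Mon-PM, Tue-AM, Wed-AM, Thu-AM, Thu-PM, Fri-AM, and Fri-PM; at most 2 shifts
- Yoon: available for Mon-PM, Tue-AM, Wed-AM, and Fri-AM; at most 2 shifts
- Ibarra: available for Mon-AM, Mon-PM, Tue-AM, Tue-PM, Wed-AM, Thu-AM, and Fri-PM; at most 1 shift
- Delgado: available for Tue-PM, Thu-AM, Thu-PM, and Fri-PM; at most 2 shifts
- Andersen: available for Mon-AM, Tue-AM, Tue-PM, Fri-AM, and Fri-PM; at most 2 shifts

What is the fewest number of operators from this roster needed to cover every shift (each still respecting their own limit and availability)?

6

11 slots to fill and no one can take more than 2, so at least ⌈11/2⌉ = 6 operators are needed.
Huang, Tanaka, Chen, Yoon, Delgado, and Andersen alone can cover everything: Mon-AM→Andersen, Mon-PM→Tanaka, Tue-AM→Tanaka, Tue-PM→Delgado, Wed-AM→Yoon, Wed-PM→Huang, Thu-AM→Chen, Thu-PM→Chen, Fri-AM→Yoon, Fri-PM→Delgado+Andersen.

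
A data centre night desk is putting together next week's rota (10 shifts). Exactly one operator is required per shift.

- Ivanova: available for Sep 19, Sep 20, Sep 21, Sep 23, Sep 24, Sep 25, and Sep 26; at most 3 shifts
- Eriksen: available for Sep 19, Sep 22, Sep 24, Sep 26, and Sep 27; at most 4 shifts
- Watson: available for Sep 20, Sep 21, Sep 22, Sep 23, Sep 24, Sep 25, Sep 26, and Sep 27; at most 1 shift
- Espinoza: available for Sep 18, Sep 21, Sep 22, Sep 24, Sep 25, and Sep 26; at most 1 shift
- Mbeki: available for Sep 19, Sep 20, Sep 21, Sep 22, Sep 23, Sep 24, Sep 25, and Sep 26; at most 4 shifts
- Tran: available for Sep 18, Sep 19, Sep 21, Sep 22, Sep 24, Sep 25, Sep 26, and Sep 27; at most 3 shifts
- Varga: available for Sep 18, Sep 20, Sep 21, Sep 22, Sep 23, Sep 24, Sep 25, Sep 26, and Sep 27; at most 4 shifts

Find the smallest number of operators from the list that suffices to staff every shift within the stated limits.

3

10 slots to fill and no one can take more than 4, so at least ⌈10/4⌉ = 3 operators are needed.
Ivanova, Eriksen, and Tran alone can cover everything: Sep 18→Tran, Sep 19→Eriksen, Sep 20→Ivanova, Sep 21→Ivanova, Sep 22→Eriksen, Sep 23→Ivanova, Sep 24→Eriksen, Sep 25→Tran, Sep 26→Tran, Sep 27→Eriksen.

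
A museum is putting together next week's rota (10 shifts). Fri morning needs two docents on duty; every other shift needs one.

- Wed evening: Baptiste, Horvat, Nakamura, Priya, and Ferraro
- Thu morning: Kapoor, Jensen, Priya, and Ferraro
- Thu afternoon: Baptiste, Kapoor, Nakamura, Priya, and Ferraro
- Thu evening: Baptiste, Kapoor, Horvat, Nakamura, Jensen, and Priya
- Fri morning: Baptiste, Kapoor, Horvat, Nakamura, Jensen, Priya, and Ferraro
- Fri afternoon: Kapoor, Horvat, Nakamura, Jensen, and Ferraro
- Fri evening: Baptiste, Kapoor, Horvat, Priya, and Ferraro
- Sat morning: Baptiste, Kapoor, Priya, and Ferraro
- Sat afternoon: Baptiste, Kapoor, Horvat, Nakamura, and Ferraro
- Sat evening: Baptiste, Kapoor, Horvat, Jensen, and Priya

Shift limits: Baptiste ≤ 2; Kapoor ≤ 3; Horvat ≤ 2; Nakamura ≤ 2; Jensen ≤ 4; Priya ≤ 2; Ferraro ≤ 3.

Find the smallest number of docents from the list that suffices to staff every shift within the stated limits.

4

11 slots to fill and no one can take more than 4, so at least ⌈11/4⌉ = 3 docents are needed.
Any 3 docents together have capacity at most 4+3+3 = 10 < 11 slots, so 3 can never suffice.
Baptiste, Kapoor, Horvat, and Jensen alone can cover everything: Wed evening→Baptiste, Thu morning→Kapoor, Thu afternoon→Baptiste, Thu evening→Jensen, Fri morning→Horvat+Jensen, Fri afternoon→Jensen, Fri evening→Kapoor, Sat morning→Kapoor, Sat afternoon→Horvat, Sat evening→Jensen.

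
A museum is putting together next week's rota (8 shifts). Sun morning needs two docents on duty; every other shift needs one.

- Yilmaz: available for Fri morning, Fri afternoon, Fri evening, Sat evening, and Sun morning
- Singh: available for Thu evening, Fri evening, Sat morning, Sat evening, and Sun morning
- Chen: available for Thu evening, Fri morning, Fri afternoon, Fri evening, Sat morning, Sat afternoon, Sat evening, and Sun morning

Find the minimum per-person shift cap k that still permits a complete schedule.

3

With 3 docents and 9 worker-slots to fill, someone must work at least ⌈9/3⌉ = 3 shifts, so k ≥ 3.
k = 3 works: Thu evening→Singh, Fri morning→Yilmaz, Fri afternoon→Yilmaz, Fri evening→Yilmaz, Sat morning→Singh, Sat afternoon→Chen, Sat evening→Chen, Sun morning→Singh+Chen.
Loads: Yilmaz 3, Singh 3, Chen 3 — all ≤ 3.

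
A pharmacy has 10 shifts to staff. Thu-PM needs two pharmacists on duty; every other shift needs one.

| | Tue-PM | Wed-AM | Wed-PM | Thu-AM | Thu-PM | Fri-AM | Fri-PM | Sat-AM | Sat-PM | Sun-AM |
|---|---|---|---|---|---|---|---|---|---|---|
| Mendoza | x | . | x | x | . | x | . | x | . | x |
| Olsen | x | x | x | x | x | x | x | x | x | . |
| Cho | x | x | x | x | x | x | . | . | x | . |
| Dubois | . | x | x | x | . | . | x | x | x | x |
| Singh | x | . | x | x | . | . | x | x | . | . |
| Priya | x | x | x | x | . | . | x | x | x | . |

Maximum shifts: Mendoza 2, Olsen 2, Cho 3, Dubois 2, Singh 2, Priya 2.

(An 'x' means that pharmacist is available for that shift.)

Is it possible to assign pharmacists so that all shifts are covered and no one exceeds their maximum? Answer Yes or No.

Yes

Thu-PM can only be covered by Olsen and Cho, so that assignment is forced.
One valid schedule: Tue-PM→Cho, Wed-AM→Olsen, Wed-PM→Singh, Thu-AM→Singh, Thu-PM→Olsen+Cho, Fri-AM→Mendoza, Fri-PM→Dubois, Sat-AM→Dubois, Sat-PM→Cho, Sun-AM→Mendoza.
Loads: Mendoza 2/2, Olsen 2/2, Cho 3/3, Dubois 2/2, Singh 2/2, Priya 0/2 — all within limits.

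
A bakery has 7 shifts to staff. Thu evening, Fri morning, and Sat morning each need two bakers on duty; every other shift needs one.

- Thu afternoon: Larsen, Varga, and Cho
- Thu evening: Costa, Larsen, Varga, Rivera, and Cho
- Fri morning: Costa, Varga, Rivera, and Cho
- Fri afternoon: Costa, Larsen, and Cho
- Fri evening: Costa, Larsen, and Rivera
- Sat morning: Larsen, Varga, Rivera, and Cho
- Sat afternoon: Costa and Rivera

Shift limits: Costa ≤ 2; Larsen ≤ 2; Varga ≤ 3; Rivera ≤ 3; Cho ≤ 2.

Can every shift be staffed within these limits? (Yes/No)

Yes

One valid schedule: Thu afternoon→Larsen, Thu evening→Varga+Rivera, Fri morning→Varga+Rivera, Fri afternoon→Costa, Fri evening→Larsen, Sat morning→Varga+Rivera, Sat afternoon→Costa.
Loads: Costa 2/2, Larsen 2/2, Varga 3/3, Rivera 3/3, Cho 0/2 — all within limits.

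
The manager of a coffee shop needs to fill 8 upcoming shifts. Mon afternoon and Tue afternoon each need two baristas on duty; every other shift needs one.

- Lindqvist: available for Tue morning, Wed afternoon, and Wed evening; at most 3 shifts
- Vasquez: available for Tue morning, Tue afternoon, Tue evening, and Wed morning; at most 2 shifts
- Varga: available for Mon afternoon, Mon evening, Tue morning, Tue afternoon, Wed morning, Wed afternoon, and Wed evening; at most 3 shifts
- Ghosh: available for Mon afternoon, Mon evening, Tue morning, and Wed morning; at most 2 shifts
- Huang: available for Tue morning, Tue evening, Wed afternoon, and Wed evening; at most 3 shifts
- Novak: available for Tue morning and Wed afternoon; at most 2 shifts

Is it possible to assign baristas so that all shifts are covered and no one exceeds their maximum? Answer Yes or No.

Yes

Mon afternoon can only be covered by Varga and Ghosh, so that assignment is forced.
Tue afternoon can only be covered by Vasquez and Varga, so that assignment is forced.
One valid schedule: Mon afternoon→Varga+Ghosh, Mon evening→Varga, Tue morning→Lindqvist, Tue afternoon→Vasquez+Varga, Tue evening→Vasquez, Wed morning→Ghosh, Wed afternoon→Lindqvist, Wed evening→Lindqvist.
Loads: Lindqvist 3/3, Vasquez 2/2, Varga 3/3, Ghosh 2/2, Huang 0/3, Novak 0/2 — all within limits.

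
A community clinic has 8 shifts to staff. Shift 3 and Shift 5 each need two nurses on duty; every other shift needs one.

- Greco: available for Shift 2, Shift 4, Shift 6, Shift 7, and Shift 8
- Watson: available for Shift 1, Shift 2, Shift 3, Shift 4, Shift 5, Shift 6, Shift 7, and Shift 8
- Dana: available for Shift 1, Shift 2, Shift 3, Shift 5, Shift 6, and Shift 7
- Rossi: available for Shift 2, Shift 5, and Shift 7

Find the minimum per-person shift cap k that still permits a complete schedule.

3

With 4 nurses and 10 worker-slots to fill, someone must work at least ⌈10/4⌉ = 3 shifts, so k ≥ 3.
k = 3 works: Shift 1→Watson, Shift 2→Dana, Shift 3→Watson+Dana, Shift 4→Greco, Shift 5→Watson+Dana, Shift 6→Greco, Shift 7→Rossi, Shift 8→Greco.
Loads: Greco 3, Watson 3, Dana 3, Rossi 1 — all ≤ 3.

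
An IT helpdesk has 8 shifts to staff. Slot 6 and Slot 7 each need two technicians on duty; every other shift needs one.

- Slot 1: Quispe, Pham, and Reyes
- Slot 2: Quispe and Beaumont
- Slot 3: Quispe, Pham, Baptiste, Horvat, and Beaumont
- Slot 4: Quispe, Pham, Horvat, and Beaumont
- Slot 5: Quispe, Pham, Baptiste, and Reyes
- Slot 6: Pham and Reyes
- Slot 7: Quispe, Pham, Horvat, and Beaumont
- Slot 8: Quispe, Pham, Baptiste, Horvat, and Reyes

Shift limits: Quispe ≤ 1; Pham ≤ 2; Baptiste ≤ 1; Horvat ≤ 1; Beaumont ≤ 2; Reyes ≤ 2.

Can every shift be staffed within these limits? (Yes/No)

No

Total capacity is 1+2+1+1+2+2 = 9 but 10 worker-slots are needed — infeasible.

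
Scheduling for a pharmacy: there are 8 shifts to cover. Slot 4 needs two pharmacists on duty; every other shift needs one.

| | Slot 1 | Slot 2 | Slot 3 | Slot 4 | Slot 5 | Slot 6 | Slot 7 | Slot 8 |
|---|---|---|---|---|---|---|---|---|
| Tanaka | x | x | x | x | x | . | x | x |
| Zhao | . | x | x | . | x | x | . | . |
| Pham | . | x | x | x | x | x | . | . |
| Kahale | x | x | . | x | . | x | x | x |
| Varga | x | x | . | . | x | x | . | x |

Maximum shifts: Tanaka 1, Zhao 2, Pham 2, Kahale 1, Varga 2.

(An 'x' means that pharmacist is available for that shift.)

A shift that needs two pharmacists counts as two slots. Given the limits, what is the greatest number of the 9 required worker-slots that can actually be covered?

8

Total capacity across all pharmacists is 1+2+2+1+2 = 8, and 9 slots are needed, so at most 8 can be filled.
An assignment achieving 8: Slot 1→Kahale, Slot 2→Varga, Slot 3→Zhao, Slot 4→Pham, Slot 5→Zhao, Slot 6→Pham, Slot 7→Tanaka, Slot 8→Varga.
Loads: Tanaka 1/1, Zhao 2/2, Pham 2/2, Kahale 1/1, Varga 2/2.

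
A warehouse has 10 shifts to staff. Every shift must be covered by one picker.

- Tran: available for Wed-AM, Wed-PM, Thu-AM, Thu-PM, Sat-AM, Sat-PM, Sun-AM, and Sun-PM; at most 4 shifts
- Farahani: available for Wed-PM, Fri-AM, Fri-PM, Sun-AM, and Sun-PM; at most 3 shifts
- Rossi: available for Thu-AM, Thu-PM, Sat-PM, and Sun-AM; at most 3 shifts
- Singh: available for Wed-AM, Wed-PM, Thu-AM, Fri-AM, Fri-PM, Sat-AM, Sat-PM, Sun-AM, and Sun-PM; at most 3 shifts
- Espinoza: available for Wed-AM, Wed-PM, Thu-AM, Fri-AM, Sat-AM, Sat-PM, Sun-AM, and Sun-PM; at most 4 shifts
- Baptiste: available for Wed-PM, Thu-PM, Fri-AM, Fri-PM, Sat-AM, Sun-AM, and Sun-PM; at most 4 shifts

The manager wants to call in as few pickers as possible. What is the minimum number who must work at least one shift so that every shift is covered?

3

10 slots to fill and no one can take more than 4, so at least ⌈10/4⌉ = 3 pickers are needed.
Tran, Farahani, and Rossi alone can cover everything: Wed-AM→Tran, Wed-PM→Tran, Thu-AM→Tran, Thu-PM→Rossi, Fri-AM→Farahani, Fri-PM→Farahani, Sat-AM→Tran, Sat-PM→Rossi, Sun-AM→Rossi, Sun-PM→Farahani.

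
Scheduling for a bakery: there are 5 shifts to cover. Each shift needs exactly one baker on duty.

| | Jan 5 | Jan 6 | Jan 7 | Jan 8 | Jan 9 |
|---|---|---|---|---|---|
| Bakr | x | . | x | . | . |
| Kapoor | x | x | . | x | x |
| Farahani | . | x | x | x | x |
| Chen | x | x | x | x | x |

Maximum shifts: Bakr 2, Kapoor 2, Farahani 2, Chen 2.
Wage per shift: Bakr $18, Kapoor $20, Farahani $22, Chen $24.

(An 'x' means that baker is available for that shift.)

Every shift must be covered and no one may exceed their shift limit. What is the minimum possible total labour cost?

Picking the cheapest available baker for each shift independently would cost $96, but that ignores the shift limits.
An optimal schedule: Jan 5→Bakr, Jan 6→Kapoor, Jan 7→Bakr, Jan 8→Kapoor, Jan 9→Farahani.
Total: 18 + 20 + 18 + 20 + 22 = $98.

$98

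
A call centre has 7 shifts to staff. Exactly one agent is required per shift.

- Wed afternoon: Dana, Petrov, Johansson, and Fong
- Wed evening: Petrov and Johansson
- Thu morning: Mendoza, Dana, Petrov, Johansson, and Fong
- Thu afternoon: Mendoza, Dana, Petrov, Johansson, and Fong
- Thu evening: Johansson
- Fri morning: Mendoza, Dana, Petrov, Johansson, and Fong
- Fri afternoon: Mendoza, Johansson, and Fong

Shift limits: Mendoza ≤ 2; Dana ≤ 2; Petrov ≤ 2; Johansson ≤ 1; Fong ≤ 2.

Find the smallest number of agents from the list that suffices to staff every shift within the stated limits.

4

7 slots to fill and no one can take more than 2, so at least ⌈7/2⌉ = 4 agents are needed.
Mendoza, Dana, Petrov, and Johansson alone can cover everything: Wed afternoon→Dana, Wed evening→Petrov, Thu morning→Mendoza, Thu afternoon→Dana, Thu evening→Johansson, Fri morning→Petrov, Fri afternoon→Mendoza.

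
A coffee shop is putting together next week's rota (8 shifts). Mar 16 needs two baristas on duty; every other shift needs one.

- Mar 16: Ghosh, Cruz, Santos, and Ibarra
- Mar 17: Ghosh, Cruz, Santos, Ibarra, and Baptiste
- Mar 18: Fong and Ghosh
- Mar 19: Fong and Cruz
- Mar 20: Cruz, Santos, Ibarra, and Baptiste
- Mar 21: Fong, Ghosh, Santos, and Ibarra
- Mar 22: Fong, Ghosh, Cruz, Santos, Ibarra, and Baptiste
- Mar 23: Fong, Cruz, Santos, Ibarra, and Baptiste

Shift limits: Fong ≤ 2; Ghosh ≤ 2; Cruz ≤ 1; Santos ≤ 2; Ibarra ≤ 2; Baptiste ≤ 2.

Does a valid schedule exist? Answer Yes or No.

Yes

One valid schedule: Mar 16→Santos+Ibarra, Mar 17→Ghosh, Mar 18→Fong, Mar 19→Fong, Mar 20→Cruz, Mar 21→Ghosh, Mar 22→Ibarra, Mar 23→Santos.
Loads: Fong 2/2, Ghosh 2/2, Cruz 1/1, Santos 2/2, Ibarra 2/2, Baptiste 0/2 — all within limits.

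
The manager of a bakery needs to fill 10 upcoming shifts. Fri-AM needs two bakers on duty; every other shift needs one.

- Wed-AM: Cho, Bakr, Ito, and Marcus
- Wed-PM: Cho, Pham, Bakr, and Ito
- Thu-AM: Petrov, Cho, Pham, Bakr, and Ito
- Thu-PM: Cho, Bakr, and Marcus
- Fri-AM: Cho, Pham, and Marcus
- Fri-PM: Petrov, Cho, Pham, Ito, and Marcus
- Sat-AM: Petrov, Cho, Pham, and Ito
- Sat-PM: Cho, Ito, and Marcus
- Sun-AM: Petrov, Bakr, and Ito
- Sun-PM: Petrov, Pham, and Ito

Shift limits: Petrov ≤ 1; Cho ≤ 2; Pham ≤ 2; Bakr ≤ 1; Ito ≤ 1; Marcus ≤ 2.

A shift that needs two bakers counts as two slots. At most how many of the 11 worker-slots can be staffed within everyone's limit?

Total capacity across all bakers is 1+2+2+1+1+2 = 9, and 11 slots are needed, so at most 9 can be filled.
An assignment achieving 9: Wed-AM→Marcus, Wed-PM→Bakr, Thu-PM→Cho, Fri-AM→Cho+Pham, Fri-PM→Marcus, Sat-PM→Ito, Sun-AM→Petrov, Sun-PM→Pham.
Loads: Petrov 1/1, Cho 2/2, Pham 2/2, Bakr 1/1, Ito 1/1, Marcus 2/2.

9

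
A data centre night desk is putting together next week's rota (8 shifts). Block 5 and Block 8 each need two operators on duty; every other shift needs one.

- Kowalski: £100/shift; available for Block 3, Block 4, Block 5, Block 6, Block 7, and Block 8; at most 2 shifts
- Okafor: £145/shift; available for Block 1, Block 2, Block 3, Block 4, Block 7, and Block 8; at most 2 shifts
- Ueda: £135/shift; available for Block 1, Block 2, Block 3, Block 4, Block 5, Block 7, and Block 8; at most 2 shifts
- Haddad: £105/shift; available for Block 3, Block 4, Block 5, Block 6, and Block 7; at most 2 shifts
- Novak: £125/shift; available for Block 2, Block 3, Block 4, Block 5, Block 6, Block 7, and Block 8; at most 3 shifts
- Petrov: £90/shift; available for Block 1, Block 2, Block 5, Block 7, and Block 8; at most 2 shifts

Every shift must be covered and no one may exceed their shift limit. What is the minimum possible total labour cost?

Picking the cheapest available operator for each shift independently would cost £950, but that ignores the shift limits.
An optimal schedule: Block 1→Petrov, Block 2→Petrov, Block 3→Kowalski, Block 4→Haddad, Block 5→Haddad+Novak, Block 6→Kowalski, Block 7→Novak, Block 8→Novak+Ueda.
Total: 90 + 90 + 100 + 105 + 105 + 125 + 100 + 125 + 125 + 135 = £1100.

£1100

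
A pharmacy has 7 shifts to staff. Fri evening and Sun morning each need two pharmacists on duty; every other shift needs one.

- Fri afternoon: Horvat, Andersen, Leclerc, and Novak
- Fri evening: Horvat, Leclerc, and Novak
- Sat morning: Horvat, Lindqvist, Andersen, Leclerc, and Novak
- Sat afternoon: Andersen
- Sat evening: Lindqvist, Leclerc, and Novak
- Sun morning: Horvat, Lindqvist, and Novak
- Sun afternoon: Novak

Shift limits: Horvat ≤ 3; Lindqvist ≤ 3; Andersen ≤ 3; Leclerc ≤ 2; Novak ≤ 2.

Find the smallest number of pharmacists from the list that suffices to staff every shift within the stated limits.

4

9 slots to fill and no one can take more than 3, so at least ⌈9/3⌉ = 3 pharmacists are needed.
Shifts {Fri evening, Sat afternoon, Sun morning, Sun afternoon} need 6 slots, but among the pharmacists available for them (Horvat, Lindqvist, Andersen, Leclerc, and Novak) any 3 together supply at most 5. So 3 pharmacists are not enough.
Horvat, Lindqvist, Andersen, and Novak alone can cover everything: Fri afternoon→Horvat, Fri evening→Horvat+Novak, Sat morning→Lindqvist, Sat afternoon→Andersen, Sat evening→Lindqvist, Sun morning→Horvat+Lindqvist, Sun afternoon→Novak.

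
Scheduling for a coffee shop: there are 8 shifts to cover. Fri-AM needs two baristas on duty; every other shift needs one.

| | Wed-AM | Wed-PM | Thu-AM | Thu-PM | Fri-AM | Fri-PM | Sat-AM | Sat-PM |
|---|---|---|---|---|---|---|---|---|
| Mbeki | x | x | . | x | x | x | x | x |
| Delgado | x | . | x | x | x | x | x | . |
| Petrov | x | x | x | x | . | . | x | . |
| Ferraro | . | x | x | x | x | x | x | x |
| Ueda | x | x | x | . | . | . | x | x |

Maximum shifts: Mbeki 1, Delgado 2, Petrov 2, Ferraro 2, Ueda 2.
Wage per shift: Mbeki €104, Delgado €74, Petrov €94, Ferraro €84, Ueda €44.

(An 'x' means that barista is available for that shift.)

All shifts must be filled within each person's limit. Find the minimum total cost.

€696

Picking the cheapest available barista for each shift independently would cost €526, but that ignores the shift limits.
An optimal schedule: Wed-AM→Petrov, Wed-PM→Petrov, Thu-AM→Ueda, Thu-PM→Ferraro, Fri-AM→Mbeki+Delgado, Fri-PM→Delgado, Sat-AM→Ueda, Sat-PM→Ferraro.
Total: 94 + 94 + 44 + 84 + 104 + 74 + 74 + 44 + 84 = €696.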